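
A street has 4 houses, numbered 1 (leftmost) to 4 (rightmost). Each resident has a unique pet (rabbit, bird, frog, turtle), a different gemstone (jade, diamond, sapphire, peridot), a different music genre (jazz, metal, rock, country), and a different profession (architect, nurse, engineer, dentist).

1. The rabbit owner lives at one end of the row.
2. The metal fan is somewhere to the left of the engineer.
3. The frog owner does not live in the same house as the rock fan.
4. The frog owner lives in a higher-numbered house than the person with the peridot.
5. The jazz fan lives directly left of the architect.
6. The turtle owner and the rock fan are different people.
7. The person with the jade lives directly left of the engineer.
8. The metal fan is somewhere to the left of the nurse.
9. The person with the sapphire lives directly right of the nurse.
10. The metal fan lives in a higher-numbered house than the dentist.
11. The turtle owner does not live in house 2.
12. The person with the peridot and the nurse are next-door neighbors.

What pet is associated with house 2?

House 1 profession: only dentist fits.
Clue 8: the metal fan is in house 2.
The nurse is in house 3 (clue 8).
By clue 9, the person with the sapphire is in house 4.
Clue 12: the person with the peridot is in house 2.
House 1's gemstone must be diamond (nothing else left).
House 3's gemstone must be jade (nothing else left).
That leaves architect as the profession for house 2.
House 4 profession: only engineer fits.
Clue 5 places the jazz fan in house 1.
The only pet still possible for house 2 is bird.
The frog owner is narrowed to house 3 or 4; consider each.
Placing it in house 4 leads to a contradiction, so it's in house 3.
Clue 3 places the rock fan in house 4.
The only pet still possible for house 1 is turtle.
That leaves rabbit as the pet for house 4.
The only music genre still possible for house 3 is country.
So: house 1 = turtle/diamond/jazz/dentist, house 2 = bird/peridot/metal/architect, house 3 = frog/jade/country/nurse, house 4 = rabbit/sapphire/rock/engineer.

bird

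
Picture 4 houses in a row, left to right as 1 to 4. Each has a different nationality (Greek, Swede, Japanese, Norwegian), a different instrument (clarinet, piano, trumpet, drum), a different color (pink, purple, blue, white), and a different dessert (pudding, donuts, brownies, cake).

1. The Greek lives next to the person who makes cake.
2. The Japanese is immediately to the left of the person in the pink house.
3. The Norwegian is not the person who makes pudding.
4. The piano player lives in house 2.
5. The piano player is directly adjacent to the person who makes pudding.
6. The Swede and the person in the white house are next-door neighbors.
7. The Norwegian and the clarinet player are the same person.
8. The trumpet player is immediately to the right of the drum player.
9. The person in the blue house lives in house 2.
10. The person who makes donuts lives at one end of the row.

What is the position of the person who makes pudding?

3

From clue 4, the piano player must be in house 2.
By clue 9, the person in the blue house is in house 2.
From clue 8, the trumpet player must be in house 4.
Clue 8 places the drum player in house 3.
House 1 instrument: only clarinet fits.
By clue 7, the Norwegian is in house 1.
Clue 3: the person who makes pudding is in house 3.
House 4's nationality must be Swede (nothing else left).
The person in the white house is in house 3 (clue 6).
House 1 color: only purple fits.
The only color still possible for house 4 is pink.
From clue 2, the Japanese must be in house 3.
House 2 nationality: only Greek fits.
By clue 1, the person who makes cake is in house 1.
That leaves brownies as the dessert for house 2.
House 4 dessert: only donuts fits.
So: house 1 = Norwegian/clarinet/purple/cake, house 2 = Greek/piano/blue/brownies, house 3 = Japanese/drum/white/pudding, house 4 = Swede/trumpet/pink/donuts.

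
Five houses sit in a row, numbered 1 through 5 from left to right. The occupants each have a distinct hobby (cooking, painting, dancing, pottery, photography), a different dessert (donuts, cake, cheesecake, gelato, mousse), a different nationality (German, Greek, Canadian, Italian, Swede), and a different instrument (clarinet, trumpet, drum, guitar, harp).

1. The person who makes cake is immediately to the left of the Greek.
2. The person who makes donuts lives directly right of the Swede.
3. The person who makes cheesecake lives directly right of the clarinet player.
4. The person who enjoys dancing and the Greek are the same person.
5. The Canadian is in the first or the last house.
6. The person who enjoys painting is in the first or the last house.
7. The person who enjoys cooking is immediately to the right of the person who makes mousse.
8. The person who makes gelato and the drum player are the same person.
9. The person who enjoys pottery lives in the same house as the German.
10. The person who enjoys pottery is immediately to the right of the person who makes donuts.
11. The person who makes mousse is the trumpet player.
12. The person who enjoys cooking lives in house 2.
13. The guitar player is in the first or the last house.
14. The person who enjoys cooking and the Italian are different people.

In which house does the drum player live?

2

Clue 12 places the person who enjoys cooking in house 2.
From clue 7, the person who makes mousse must be in house 1.
Clue 11: the trumpet player is in house 1.
So house 2 gets Swede for nationality.
House 5 instrument: only guitar fits.
From clue 2, the person who makes donuts must be in house 3.
Clue 10: the person who enjoys pottery is in house 4.
The only dessert still possible for house 5 is cheesecake.
Clue 3: the clarinet player is in house 4.
The German is in house 4 (clue 9).
House 2 instrument: only drum fits.
So house 3 gets harp for instrument.
By clue 8, the person who makes gelato is in house 2.
House 4 dessert: only cake fits.
Clue 1: the Greek is in house 5.
Clue 4 places the person who enjoys dancing in house 5.
That leaves photography as the hobby for house 3.
House 1's nationality must be Canadian (nothing else left).
House 3 nationality: only Italian fits.
House 1 hobby: only painting fits.
So: house 1 = painting/mousse/Canadian/trumpet, house 2 = cooking/gelato/Swede/drum, house 3 = photography/donuts/Italian/harp, house 4 = pottery/cake/German/clarinet, house 5 = dancing/cheesecake/Greek/guitar.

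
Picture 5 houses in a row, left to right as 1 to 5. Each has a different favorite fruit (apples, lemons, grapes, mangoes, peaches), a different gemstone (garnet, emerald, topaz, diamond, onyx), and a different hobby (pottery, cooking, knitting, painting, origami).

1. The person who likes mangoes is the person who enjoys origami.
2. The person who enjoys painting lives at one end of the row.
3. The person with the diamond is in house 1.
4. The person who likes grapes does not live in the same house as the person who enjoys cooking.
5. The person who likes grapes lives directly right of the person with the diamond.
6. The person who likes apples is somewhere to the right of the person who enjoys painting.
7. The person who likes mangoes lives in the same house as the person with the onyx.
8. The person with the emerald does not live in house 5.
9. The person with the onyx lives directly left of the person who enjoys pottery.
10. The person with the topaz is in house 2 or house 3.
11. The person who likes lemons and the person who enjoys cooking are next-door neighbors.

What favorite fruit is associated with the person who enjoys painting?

peaches

The person with the diamond is in house 1 (clue 3).
Clue 5: the person who likes grapes is in house 2.
From clue 6, the person who enjoys painting must be in house 1.
That leaves garnet as the gemstone for house 5.
So house 1 gets peaches for favorite fruit.
So house 2 gets knitting for hobby.
The person who likes mangoes is narrowed to house 3 or 4; consider each.
Placing it in house 4 leads to a contradiction, so it's in house 3.
By clue 1, the person who enjoys origami is in house 3.
From clue 7, the person with the onyx must be in house 3.
By clue 9, the person who enjoys pottery is in house 4.
That leaves emerald as the gemstone for house 4.
House 5's hobby must be cooking (nothing else left).
Clue 11: the person who likes lemons is in house 4.
House 5 favorite fruit: only apples fits.
That leaves topaz as the gemstone for house 2.
So: house 1 = peaches/diamond/painting, house 2 = grapes/topaz/knitting, house 3 = mangoes/onyx/origami, house 4 = lemons/emerald/pottery, house 5 = apples/garnet/cooking.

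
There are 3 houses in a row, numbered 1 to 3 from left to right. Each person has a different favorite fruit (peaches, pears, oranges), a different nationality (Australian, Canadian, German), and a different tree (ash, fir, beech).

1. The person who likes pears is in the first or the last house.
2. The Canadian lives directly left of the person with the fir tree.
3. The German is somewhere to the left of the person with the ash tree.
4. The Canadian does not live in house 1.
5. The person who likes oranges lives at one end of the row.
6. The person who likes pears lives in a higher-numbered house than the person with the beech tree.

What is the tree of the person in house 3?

From clue 4, the Canadian must be in house 2.
Clue 6 places the person who likes pears in house 3.
House 1's favorite fruit must be oranges (nothing else left).
House 2's favorite fruit must be peaches (nothing else left).
The only nationality still possible for house 1 is German.
So house 3 gets Australian for nationality.
House 1's tree must be beech (nothing else left).
By clue 2, the person with the fir tree is in house 3.
That leaves ash as the tree for house 2.
So: house 1 = oranges/German/beech, house 2 = peaches/Canadian/ash, house 3 = pears/Australian/fir.

fir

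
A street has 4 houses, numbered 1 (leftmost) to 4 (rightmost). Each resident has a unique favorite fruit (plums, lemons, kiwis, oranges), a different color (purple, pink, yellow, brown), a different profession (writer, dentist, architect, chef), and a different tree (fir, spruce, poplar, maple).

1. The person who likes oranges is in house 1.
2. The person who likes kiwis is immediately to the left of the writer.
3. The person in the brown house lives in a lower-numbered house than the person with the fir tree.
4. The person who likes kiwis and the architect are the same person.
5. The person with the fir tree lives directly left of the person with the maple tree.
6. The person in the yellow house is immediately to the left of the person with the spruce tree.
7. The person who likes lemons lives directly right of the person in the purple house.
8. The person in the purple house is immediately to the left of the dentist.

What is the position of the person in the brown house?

2

From clue 1, the person who likes oranges must be in house 1.
The only color still possible for house 4 is pink.
House 1 tree: only poplar fits.
The only profession still possible for house 1 is chef.
The person who likes kiwis is narrowed to house 2 or 3; consider each.
Placing it in house 3 leads to a contradiction, so it's in house 2.
Clue 2: the writer is in house 3.
Clue 4: the architect is in house 2.
House 4's profession must be dentist (nothing else left).
Clue 8: the person in the purple house is in house 3.
By clue 7, the person who likes lemons is in house 4.
The only favorite fruit still possible for house 3 is plums.
House 4 tree: only maple fits.
The person with the fir tree is in house 3 (clue 5).
That leaves spruce as the tree for house 2.
Clue 6 places the person in the yellow house in house 1.
The only color still possible for house 2 is brown.
So: house 1 = oranges/yellow/chef/poplar, house 2 = kiwis/brown/architect/spruce, house 3 = plums/purple/writer/fir, house 4 = lemons/pink/dentist/maple.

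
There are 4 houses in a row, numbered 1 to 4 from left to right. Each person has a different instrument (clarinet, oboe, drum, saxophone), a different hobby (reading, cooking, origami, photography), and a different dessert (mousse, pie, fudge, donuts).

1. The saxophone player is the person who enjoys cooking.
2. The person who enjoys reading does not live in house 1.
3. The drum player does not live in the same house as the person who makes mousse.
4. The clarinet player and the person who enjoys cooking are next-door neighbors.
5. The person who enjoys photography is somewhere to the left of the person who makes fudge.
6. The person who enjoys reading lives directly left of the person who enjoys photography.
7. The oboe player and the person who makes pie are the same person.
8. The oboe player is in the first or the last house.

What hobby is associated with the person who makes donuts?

reading

Clue 6: the person who enjoys reading is in house 2.
Clue 6 places the person who enjoys photography in house 3.
Clue 5 places the person who makes fudge in house 4.
The oboe player is in house 1 (clue 7).
House 4's instrument must be saxophone (nothing else left).
That leaves pie as the dessert for house 1.
Clue 1 places the person who enjoys cooking in house 4.
Clue 4 places the clarinet player in house 3.
House 2 instrument: only drum fits.
That leaves origami as the hobby for house 1.
By clue 3, the person who makes mousse is in house 3.
That leaves donuts as the dessert for house 2.
So: house 1 = oboe/origami/pie, house 2 = drum/reading/donuts, house 3 = clarinet/photography/mousse, house 4 = saxophone/cooking/fudge.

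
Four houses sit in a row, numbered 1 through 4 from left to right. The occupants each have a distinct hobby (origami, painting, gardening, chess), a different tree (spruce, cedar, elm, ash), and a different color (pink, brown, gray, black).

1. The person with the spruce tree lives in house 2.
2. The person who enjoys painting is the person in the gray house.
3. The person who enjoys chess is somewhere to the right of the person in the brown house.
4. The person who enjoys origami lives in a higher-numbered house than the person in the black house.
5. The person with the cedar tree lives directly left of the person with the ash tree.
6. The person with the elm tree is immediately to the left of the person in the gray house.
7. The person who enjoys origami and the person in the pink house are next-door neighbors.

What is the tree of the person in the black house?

elm

By clue 1, the person with the spruce tree is in house 2.
House 4 tree: only ash fits.
The person with the cedar tree is in house 3 (clue 5).
House 1's hobby must be gardening (nothing else left).
House 1's tree must be elm (nothing else left).
Clue 6 places the person in the gray house in house 2.
That leaves pink as the color for house 4.
Clue 2: the person who enjoys painting is in house 2.
Clue 7 places the person who enjoys origami in house 3.
House 4 hobby: only chess fits.
By clue 4, the person in the black house is in house 1.
That leaves brown as the color for house 3.
So: house 1 = gardening/elm/black, house 2 = painting/spruce/gray, house 3 = origami/cedar/brown, house 4 = chess/ash/pink.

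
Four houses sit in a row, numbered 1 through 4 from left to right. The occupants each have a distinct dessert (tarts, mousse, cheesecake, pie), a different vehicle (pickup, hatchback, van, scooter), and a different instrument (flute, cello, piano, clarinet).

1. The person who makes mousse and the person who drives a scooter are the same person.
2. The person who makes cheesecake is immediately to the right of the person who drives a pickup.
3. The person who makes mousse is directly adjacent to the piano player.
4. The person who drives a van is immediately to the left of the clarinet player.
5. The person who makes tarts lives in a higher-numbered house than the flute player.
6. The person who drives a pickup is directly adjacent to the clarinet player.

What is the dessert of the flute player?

The person who makes cheesecake is narrowed to house 2 or 3 or 4; consider each.
Placing it in house 2 and house 3 leads to a contradiction, so it's in house 4.
From clue 2, the person who drives a pickup must be in house 3.
Clue 4 places the person who drives a van in house 1.
From clue 4, the clarinet player must be in house 2.
House 2's vehicle must be scooter (nothing else left).
House 4 vehicle: only hatchback fits.
That leaves cello as the instrument for house 4.
Clue 1 places the person who makes mousse in house 2.
House 1's dessert must be pie (nothing else left).
So house 3 gets tarts for dessert.
So house 1 gets flute for instrument.
The only instrument still possible for house 3 is piano.
So: house 1 = pie/van/flute, house 2 = mousse/scooter/clarinet, house 3 = tarts/pickup/piano, house 4 = cheesecake/hatchback/cello.

pie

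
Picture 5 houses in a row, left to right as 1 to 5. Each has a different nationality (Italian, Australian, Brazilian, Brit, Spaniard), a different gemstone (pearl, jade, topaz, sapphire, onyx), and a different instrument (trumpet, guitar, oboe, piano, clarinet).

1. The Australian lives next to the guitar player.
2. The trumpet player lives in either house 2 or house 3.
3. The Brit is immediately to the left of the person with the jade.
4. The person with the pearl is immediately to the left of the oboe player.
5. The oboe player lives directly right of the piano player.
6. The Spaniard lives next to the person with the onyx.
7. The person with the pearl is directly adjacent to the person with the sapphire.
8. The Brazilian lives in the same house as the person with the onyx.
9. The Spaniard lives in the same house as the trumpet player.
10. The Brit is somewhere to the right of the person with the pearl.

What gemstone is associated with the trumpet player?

The Spaniard is narrowed to house 2 or 3; consider each.
Placing it in house 2 leads to a contradiction, so it's in house 3.
Clue 9: the trumpet player is in house 3.
From clue 5, the oboe player must be in house 2.
The piano player is in house 1 (clue 5).
The person with the pearl is in house 1 (clue 4).
By clue 7, the person with the sapphire is in house 2.
House 1 nationality: only Italian fits.
So house 5 gets Australian for nationality.
The only gemstone still possible for house 4 is onyx.
Clue 1 places the guitar player in house 4.
Clue 8: the Brazilian is in house 4.
House 2's nationality must be Brit (nothing else left).
House 5 instrument: only clarinet fits.
The person with the jade is in house 3 (clue 3).
So house 5 gets topaz for gemstone.
So: house 1 = Italian/pearl/piano, house 2 = Brit/sapphire/oboe, house 3 = Spaniard/jade/trumpet, house 4 = Brazilian/onyx/guitar, house 5 = Australian/topaz/clarinet.

jade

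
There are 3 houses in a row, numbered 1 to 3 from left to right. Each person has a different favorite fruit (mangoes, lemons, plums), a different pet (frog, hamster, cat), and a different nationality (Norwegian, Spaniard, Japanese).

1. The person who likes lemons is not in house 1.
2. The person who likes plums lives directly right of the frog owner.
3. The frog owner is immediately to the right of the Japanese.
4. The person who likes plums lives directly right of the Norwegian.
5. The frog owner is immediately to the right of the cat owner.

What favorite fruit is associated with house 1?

Clue 3 places the frog owner in house 2.
Clue 3 places the Japanese in house 1.
Clue 5 places the cat owner in house 1.
The only favorite fruit still possible for house 1 is mangoes.
So house 3 gets hamster for pet.
The only nationality still possible for house 3 is Spaniard.
The person who likes plums is in house 3 (clue 2).
House 2's favorite fruit must be lemons (nothing else left).
The only nationality still possible for house 2 is Norwegian.
So: house 1 = mangoes/cat/Japanese, house 2 = lemons/frog/Norwegian, house 3 = plums/hamster/Spaniard.

mangoes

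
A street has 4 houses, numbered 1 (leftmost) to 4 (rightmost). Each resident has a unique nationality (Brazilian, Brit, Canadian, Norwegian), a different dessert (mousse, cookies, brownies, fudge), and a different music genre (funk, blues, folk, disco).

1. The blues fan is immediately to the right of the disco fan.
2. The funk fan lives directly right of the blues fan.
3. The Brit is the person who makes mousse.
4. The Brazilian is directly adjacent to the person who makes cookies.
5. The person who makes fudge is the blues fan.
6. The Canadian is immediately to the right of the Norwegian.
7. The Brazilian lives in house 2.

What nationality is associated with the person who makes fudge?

The Brazilian is in house 2 (clue 7).
From clue 6, the Canadian must be in house 4.
Clue 6: the Norwegian is in house 3.
House 1 nationality: only Brit fits.
By clue 3, the person who makes mousse is in house 1.
The only dessert still possible for house 2 is fudge.
House 3's dessert must be cookies (nothing else left).
That leaves brownies as the dessert for house 4.
The blues fan is in house 2 (clue 5).
So house 1 gets disco for music genre.
Clue 2: the funk fan is in house 3.
So house 4 gets folk for music genre.
So: house 1 = Brit/mousse/disco, house 2 = Brazilian/fudge/blues, house 3 = Norwegian/cookies/funk, house 4 = Canadian/brownies/folk.

Brazilian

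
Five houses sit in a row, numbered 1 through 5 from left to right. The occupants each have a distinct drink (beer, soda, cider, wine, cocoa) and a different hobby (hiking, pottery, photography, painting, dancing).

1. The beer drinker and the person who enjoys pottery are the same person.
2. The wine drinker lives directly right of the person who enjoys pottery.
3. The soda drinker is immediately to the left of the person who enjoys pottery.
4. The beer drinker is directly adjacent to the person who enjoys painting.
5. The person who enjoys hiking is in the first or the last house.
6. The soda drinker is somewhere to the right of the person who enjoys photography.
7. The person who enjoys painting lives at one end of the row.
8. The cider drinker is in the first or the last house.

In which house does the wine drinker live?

5

Clue 1: the beer drinker is in house 4.
The person who enjoys pottery is in house 4 (clue 1).
From clue 2, the wine drinker must be in house 5.
By clue 3, the soda drinker is in house 3.
Clue 4 places the person who enjoys painting in house 5.
The only drink still possible for house 2 is cocoa.
So house 3 gets dancing for hobby.
So house 1 gets cider for drink.
House 1's hobby must be hiking (nothing else left).
House 2 hobby: only photography fits.
So: house 1 = cider/hiking, house 2 = cocoa/photography, house 3 = soda/dancing, house 4 = beer/pottery, house 5 = wine/painting.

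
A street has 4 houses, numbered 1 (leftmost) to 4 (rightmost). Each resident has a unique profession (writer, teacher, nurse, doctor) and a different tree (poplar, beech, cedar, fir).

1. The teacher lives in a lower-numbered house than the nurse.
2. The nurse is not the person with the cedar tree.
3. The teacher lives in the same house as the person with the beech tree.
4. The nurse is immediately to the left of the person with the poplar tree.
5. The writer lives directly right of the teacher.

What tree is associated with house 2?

House 4's profession must be doctor (nothing else left).
So house 1 gets teacher for profession.
The person with the beech tree is in house 1 (clue 3).
Clue 5: the writer is in house 2.
House 3 profession: only nurse fits.
From clue 4, the person with the poplar tree must be in house 4.
So house 2 gets cedar for tree.
So house 3 gets fir for tree.
So: house 1 = teacher/beech, house 2 = writer/cedar, house 3 = nurse/fir, house 4 = doctor/poplar.

cedar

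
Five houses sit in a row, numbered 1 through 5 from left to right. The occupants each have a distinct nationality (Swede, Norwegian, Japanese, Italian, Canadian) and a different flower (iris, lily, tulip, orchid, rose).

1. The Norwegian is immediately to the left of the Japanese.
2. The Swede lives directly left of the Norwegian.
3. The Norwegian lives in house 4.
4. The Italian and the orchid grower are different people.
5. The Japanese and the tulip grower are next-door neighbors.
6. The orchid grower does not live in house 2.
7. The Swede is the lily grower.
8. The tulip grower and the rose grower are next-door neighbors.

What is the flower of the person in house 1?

Clue 3: the Norwegian is in house 4.
The Japanese is in house 5 (clue 1).
By clue 2, the Swede is in house 3.
By clue 5, the tulip grower is in house 4.
From clue 7, the lily grower must be in house 3.
The only flower still possible for house 2 is iris.
So house 5 gets rose for flower.
Clue 4: the Italian is in house 2.
So house 1 gets Canadian for nationality.
House 1 flower: only orchid fits.
So: house 1 = Canadian/orchid, house 2 = Italian/iris, house 3 = Swede/lily, house 4 = Norwegian/tulip, house 5 = Japanese/rose.

orchid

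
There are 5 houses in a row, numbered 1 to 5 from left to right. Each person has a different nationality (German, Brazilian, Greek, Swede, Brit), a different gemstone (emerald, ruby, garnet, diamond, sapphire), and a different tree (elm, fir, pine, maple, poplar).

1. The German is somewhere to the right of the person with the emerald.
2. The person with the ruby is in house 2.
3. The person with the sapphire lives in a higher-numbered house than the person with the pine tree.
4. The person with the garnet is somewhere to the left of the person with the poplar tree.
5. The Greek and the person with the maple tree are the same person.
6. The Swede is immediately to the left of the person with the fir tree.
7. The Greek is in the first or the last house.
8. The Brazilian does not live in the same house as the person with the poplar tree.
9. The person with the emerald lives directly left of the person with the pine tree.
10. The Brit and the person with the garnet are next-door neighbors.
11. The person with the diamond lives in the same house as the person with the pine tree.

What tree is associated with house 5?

fir

By clue 2, the person with the ruby is in house 2.
That leaves sapphire as the gemstone for house 5.
Clue 11 places the person with the diamond in house 4.
Clue 11 places the person with the pine tree in house 4.
The person with the emerald is in house 3 (clue 9).
So house 1 gets garnet for gemstone.
Clue 10 places the Brit in house 2.
That leaves Brazilian as the nationality for house 3.
House 3's tree must be elm (nothing else left).
House 1's tree must be maple (nothing else left).
Clue 5 places the Greek in house 1.
House 4 nationality: only Swede fits.
House 5 nationality: only German fits.
Clue 6: the person with the fir tree is in house 5.
House 2's tree must be poplar (nothing else left).
So: house 1 = Greek/garnet/maple, house 2 = Brit/ruby/poplar, house 3 = Brazilian/emerald/elm, house 4 = Swede/diamond/pine, house 5 = German/sapphire/fir.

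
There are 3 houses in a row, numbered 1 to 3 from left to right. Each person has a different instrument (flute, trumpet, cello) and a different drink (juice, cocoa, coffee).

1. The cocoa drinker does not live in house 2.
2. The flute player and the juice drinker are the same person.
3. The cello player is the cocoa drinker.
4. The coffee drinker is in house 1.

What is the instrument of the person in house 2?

Clue 4: the coffee drinker is in house 1.
That leaves juice as the drink for house 2.
House 3 drink: only cocoa fits.
Clue 2 places the flute player in house 2.
By clue 3, the cello player is in house 3.
House 1's instrument must be trumpet (nothing else left).
So: house 1 = trumpet/coffee, house 2 = flute/juice, house 3 = cello/cocoa.

flute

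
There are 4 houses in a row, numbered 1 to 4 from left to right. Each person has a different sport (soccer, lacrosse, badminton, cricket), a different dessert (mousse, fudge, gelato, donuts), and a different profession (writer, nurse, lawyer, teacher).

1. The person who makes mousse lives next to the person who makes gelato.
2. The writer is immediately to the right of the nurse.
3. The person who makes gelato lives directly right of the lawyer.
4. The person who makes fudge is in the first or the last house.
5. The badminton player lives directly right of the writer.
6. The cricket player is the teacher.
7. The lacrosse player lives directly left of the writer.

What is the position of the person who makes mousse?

House 4 profession: only teacher fits.
Clue 6 places the cricket player in house 4.
By clue 5, the writer is in house 2.
From clue 7, the lacrosse player must be in house 1.
So house 2 gets soccer for sport.
So house 3 gets badminton for sport.
The only profession still possible for house 1 is nurse.
So house 3 gets lawyer for profession.
By clue 3, the person who makes gelato is in house 4.
The person who makes mousse is in house 3 (clue 1).
The only dessert still possible for house 1 is fudge.
The only dessert still possible for house 2 is donuts.
So: house 1 = lacrosse/fudge/nurse, house 2 = soccer/donuts/writer, house 3 = badminton/mousse/lawyer, house 4 = cricket/gelato/teacher.

3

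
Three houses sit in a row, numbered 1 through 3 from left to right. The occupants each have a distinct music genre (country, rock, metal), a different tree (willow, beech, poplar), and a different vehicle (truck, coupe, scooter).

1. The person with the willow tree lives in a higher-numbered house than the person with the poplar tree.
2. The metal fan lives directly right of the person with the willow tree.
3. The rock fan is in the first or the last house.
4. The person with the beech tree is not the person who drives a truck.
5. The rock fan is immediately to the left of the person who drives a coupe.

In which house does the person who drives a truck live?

The metal fan is in house 3 (clue 2).
The person with the willow tree is in house 2 (clue 2).
By clue 5, the rock fan is in house 1.
Clue 5: the person who drives a coupe is in house 2.
That leaves country as the music genre for house 2.
House 1 tree: only poplar fits.
House 3's tree must be beech (nothing else left).
Clue 4: the person who drives a truck is in house 1.
So house 3 gets scooter for vehicle.
So: house 1 = rock/poplar/truck, house 2 = country/willow/coupe, house 3 = metal/beech/scooter.

1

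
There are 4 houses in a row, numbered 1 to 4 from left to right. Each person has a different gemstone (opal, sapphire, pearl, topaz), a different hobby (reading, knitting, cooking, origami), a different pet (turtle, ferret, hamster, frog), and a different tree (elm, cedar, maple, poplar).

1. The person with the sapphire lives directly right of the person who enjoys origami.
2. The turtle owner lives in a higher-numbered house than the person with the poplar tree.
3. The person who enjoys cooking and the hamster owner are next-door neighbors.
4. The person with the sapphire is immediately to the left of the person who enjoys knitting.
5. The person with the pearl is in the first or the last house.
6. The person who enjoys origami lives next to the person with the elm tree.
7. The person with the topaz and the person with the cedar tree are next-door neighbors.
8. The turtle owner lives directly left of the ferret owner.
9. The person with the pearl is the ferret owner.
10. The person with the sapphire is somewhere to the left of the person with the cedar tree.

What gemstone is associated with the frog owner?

Clue 9 places the person with the pearl in house 4.
From clue 9, the ferret owner must be in house 4.
The turtle owner is in house 3 (clue 8).
So house 1 gets opal for gemstone.
The person with the sapphire is narrowed to house 2 or 3; consider each.
Placing it in house 3 leads to a contradiction, so it's in house 2.
Clue 1 places the person who enjoys origami in house 1.
Clue 4 places the person who enjoys knitting in house 3.
Clue 6 places the person with the elm tree in house 2.
The only gemstone still possible for house 3 is topaz.
House 4's hobby must be reading (nothing else left).
So house 1 gets poplar for tree.
The hamster owner is in house 1 (clue 3).
Clue 7 places the person with the cedar tree in house 4.
That leaves cooking as the hobby for house 2.
House 2's pet must be frog (nothing else left).
So house 3 gets maple for tree.
So: house 1 = opal/origami/hamster/poplar, house 2 = sapphire/cooking/frog/elm, house 3 = topaz/knitting/turtle/maple, house 4 = pearl/reading/ferret/cedar.

sapphire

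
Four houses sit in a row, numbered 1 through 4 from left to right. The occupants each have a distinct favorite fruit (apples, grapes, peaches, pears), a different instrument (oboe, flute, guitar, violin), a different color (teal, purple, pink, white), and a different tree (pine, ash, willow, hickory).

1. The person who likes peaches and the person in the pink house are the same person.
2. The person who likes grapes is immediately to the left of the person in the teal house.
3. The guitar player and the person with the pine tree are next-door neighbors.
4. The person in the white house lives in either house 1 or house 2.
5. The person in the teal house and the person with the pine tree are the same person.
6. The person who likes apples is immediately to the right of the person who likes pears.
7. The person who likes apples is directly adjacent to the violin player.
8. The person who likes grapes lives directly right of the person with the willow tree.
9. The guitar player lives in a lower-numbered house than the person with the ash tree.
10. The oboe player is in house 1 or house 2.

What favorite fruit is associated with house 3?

pears

The person who likes grapes is narrowed to house 2 or 3; consider each.
Placing it in house 3 leads to a contradiction, so it's in house 2.
By clue 2, the person in the teal house is in house 3.
Clue 5: the person with the pine tree is in house 3.
By clue 8, the person with the willow tree is in house 1.
That leaves hickory as the tree for house 2.
So house 4 gets ash for tree.
By clue 3, the guitar player is in house 2.
From clue 6, the person who likes apples must be in house 4.
The person who likes pears is in house 3 (clue 6).
From clue 7, the violin player must be in house 3.
House 1's favorite fruit must be peaches (nothing else left).
So house 4 gets flute for instrument.
Clue 1: the person in the pink house is in house 1.
So house 1 gets oboe for instrument.
House 2's color must be white (nothing else left).
That leaves purple as the color for house 4.
So: house 1 = peaches/oboe/pink/willow, house 2 = grapes/guitar/white/hickory, house 3 = pears/violin/teal/pine, house 4 = apples/flute/purple/ash.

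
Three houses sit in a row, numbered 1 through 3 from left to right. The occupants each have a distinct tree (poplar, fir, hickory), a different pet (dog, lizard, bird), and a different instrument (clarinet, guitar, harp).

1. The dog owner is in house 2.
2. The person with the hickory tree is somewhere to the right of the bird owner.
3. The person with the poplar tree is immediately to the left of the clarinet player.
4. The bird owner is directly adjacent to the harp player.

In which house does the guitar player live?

1

Clue 1: the dog owner is in house 2.
House 1's pet must be bird (nothing else left).
That leaves lizard as the pet for house 3.
By clue 4, the harp player is in house 2.
That leaves guitar as the instrument for house 1.
So house 3 gets clarinet for instrument.
From clue 3, the person with the poplar tree must be in house 2.
House 1 tree: only fir fits.
The only tree still possible for house 3 is hickory.
So: house 1 = fir/bird/guitar, house 2 = poplar/dog/harp, house 3 = hickory/lizard/clarinet.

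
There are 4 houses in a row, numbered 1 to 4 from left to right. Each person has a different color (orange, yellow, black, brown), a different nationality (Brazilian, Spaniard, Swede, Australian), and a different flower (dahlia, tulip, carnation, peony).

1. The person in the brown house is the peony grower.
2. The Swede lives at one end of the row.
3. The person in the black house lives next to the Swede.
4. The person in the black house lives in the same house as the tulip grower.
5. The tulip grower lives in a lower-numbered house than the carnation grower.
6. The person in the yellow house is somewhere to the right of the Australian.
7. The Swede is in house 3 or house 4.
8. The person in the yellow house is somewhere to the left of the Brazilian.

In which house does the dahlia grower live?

2

From clue 7, the Swede must be in house 4.
Clue 3 places the person in the black house in house 3.
Clue 4: the tulip grower is in house 3.
The carnation grower is in house 4 (clue 5).
By clue 8, the person in the yellow house is in house 2.
House 3's nationality must be Brazilian (nothing else left).
Clue 1: the person in the brown house is in house 1.
From clue 1, the peony grower must be in house 1.
Clue 6 places the Australian in house 1.
So house 4 gets orange for color.
House 2's nationality must be Spaniard (nothing else left).
House 2 flower: only dahlia fits.
So: house 1 = brown/Australian/peony, house 2 = yellow/Spaniard/dahlia, house 3 = black/Brazilian/tulip, house 4 = orange/Swede/carnation.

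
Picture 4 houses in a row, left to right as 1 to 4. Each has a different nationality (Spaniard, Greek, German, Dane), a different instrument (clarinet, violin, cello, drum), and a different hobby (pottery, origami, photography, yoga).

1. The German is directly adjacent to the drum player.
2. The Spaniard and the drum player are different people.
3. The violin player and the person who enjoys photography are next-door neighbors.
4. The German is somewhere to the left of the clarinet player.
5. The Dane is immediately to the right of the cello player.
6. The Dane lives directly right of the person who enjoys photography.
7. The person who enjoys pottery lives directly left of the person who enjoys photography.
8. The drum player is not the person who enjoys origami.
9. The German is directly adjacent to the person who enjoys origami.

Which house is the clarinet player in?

The Dane is narrowed to house 3 or 4; consider each.
Placing it in house 4 leads to a contradiction, so it's in house 3.
Clue 5: the cello player is in house 2.
By clue 6, the person who enjoys photography is in house 2.
From clue 7, the person who enjoys pottery must be in house 1.
Clue 1: the German is in house 2.
From clue 9, the person who enjoys origami must be in house 3.
House 4 instrument: only clarinet fits.
The only hobby still possible for house 4 is yoga.
The drum player is in house 1 (clue 8).
So house 3 gets violin for instrument.
Clue 2 places the Spaniard in house 4.
House 1's nationality must be Greek (nothing else left).
So: house 1 = Greek/drum/pottery, house 2 = German/cello/photography, house 3 = Dane/violin/origami, house 4 = Spaniard/clarinet/yoga.

4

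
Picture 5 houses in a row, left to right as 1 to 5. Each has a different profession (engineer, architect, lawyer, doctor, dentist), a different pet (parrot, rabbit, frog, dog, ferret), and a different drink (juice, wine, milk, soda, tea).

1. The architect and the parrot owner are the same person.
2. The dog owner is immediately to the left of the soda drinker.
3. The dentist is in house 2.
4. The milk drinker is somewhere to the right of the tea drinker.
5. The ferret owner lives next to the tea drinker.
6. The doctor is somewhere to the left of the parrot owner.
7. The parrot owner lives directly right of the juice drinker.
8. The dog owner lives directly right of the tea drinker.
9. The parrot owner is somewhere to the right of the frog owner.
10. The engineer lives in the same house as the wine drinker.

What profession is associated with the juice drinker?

From clue 3, the dentist must be in house 2.
The architect is narrowed to house 3 or 4 or 5; consider each.
Placing it in house 3 and house 5 leads to a contradiction, so it's in house 4.
Clue 1: the parrot owner is in house 4.
Clue 7: the juice drinker is in house 3.
That leaves rabbit as the pet for house 5.
Clue 2 places the dog owner in house 3.
Clue 2 places the soda drinker in house 4.
The tea drinker is in house 2 (clue 8).
The only drink still possible for house 1 is wine.
House 5 drink: only milk fits.
By clue 5, the ferret owner is in house 1.
By clue 10, the engineer is in house 1.
The only profession still possible for house 3 is doctor.
House 5's profession must be lawyer (nothing else left).
House 2 pet: only frog fits.
So: house 1 = engineer/ferret/wine, house 2 = dentist/frog/tea, house 3 = doctor/dog/juice, house 4 = architect/parrot/soda, house 5 = lawyer/rabbit/milk.

doctor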